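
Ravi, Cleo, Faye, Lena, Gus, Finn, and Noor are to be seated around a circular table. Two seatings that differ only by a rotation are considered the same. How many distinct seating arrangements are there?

720

Around a circle, 7 distinct people have 7!/7 = (6)! = 720 rotationally distinct seatings.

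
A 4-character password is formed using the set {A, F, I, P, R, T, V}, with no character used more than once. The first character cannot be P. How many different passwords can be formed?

The first character has 7−1 = 6 choices (anything except P).
The remaining 3 characters are filled from the other 6 symbols without repetition: 6 × 5 × 4 = 120.
Total: 6 × 120 = 720.

720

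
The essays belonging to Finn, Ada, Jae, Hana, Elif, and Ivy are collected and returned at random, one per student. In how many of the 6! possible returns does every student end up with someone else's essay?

265

This is the derangement count D_6: permutations of 6 items with no fixed point.
By inclusion–exclusion this is Σ_{j=0}^{6} (−1)^j C(6,j)·(6−j)!.
Computing: 720 − 720 + 360 − 120 + 30 − 6 + 1 = 265.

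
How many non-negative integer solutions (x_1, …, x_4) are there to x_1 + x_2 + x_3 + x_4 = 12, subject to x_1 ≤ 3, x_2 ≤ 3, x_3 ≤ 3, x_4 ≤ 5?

10

Ignoring the caps, the number of non-negative solutions to x_1+…+x_4 = 12 is C(15,3) = 455.
Subtract solutions that violate a single cap (substitute x_i' = x_i − (cap_i+1)): x_1 ≥ 4 gives C(11,3) = 165; x_2 ≥ 4 gives C(11,3) = 165; x_3 ≥ 4 gives C(11,3) = 165; x_4 ≥ 6 gives C(9,3) = 84. Together 579.
Add back pairs where two caps are both exceeded: 35 + 35 + 10 + 35 + 10 + 10 = 135.
Subtract triples: 1 + 0 + 0 + 0 = 1.
By inclusion–exclusion the count is 455 − 579 + 135 − 1 = 10.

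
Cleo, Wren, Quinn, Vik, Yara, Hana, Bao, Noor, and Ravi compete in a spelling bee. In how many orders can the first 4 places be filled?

This is an ordered selection of 4 from 9: P(9,4).
That gives 9 × 8 × 7 × 6 = 3024.

3024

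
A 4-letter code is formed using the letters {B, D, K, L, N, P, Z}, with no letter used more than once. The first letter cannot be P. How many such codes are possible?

The first letter has 7−1 = 6 choices (anything except P).
The remaining 3 letters are filled from the other 6 symbols without repetition: 6 × 5 × 4 = 120.
Total: 6 × 120 = 720.

720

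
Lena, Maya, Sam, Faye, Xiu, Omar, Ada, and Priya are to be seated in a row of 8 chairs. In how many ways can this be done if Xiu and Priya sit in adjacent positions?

10080

Place the 6 others and the Xiu-Priya pair as 7 objects in a line; the pair has 2 internal arrangements.
That gives 2 × 7! = 2 × 5040 = 10080.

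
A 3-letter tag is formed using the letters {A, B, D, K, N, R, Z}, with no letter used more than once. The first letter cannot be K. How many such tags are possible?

The first letter has 7−1 = 6 choices (anything except K).
The remaining 2 letters are filled from the other 6 symbols without repetition: 6 × 5 = 30.
Total: 6 × 30 = 180.

180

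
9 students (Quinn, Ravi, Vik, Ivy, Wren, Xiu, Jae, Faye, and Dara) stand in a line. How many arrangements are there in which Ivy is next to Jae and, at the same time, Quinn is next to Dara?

20160

Treat {Ivy,Jae} as one block (2 orders) and {Quinn,Dara} as another (2 orders).
That leaves 7 units to arrange: 2 × 2 × 7! = 4 × 5040 = 20160.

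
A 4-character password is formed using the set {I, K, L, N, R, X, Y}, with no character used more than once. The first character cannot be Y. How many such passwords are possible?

720

The first character has 7−1 = 6 choices (anything except Y).
The remaining 3 characters are filled from the other 6 symbols without repetition: 6 × 5 × 4 = 120.
Total: 6 × 120 = 720.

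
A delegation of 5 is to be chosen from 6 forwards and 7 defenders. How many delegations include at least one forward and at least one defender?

1260

Unrestricted: C(13,5) = 1287 ways to pick any 5 of the 13.
Selections missing a whole group: no forwards → C(7,5) = 21; no defenders → C(6,5) = 6.
Both groups omitted at once is impossible, so 1287 − 27 = 1260.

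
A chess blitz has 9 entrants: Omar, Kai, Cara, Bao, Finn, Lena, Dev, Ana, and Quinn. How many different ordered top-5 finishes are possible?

This is an ordered selection of 5 from 9: P(9,5).
That gives 9 × 8 × 7 × 6 × 5 = 15120.

15120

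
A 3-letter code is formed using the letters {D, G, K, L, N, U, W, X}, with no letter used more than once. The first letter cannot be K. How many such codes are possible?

294

The first letter has 8−1 = 7 choices (anything except K).
The remaining 2 letters are filled from the other 7 symbols without repetition: 7 × 6 = 42.
Total: 7 × 42 = 294.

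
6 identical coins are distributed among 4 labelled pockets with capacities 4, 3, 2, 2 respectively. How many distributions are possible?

By stars and bars, unrestricted non-negative solutions to x_1+…+x_4 = 6 number C(6+3,3) = 84.
Subtract solutions that violate a single cap (substitute x_i' = x_i − (cap_i+1)): x_1 ≥ 5 gives C(4,3) = 4; x_2 ≥ 4 gives C(5,3) = 10; x_3 ≥ 3 gives C(6,3) = 20; x_4 ≥ 3 gives C(6,3) = 20. Together 54.
Add back pairs where two caps are both exceeded: 0 + 0 + 0 + 0 + 0 + 1 = 1.
By inclusion–exclusion the count is 84 − 54 + 1 = 31.

31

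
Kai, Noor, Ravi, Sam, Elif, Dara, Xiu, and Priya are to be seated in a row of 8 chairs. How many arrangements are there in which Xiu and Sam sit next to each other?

Place the 6 others and the Xiu-Sam pair as 7 objects in a line; the pair has 2 internal arrangements.
So the count is 2·(7)! = 10080.

10080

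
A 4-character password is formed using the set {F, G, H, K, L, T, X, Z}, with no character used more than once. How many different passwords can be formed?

With no repetition, fill the 4 characters in order: 8 choices, then 7, down to 5.
That product is 8 × 7 × 6 × 5 = 1680.

1680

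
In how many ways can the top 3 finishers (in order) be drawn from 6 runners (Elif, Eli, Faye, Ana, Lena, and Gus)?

120

This is an ordered selection of 3 from 6: P(6,3).
That gives 6 × 5 × 4 = 120.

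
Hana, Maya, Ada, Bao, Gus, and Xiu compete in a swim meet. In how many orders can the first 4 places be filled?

360

There are 6 choices for 1st place, 5 for 2nd, and so on down to 3 for position 4.
That gives 6 × 5 × 4 × 3 = 360.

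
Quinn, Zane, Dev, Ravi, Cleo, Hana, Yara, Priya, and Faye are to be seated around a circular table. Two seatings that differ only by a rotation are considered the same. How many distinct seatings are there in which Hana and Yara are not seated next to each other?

Without the restriction there are (8)! = 40320 seatings.
Those with Hana next to Yara: fuse the pair into one unit and seat 8 units around a circle — 2·(7)! = 10080.
Subtracting, 40320 − 10080 = 30240.

30240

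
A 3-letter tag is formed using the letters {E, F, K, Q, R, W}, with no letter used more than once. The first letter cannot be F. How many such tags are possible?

The first letter has 6−1 = 5 choices (anything except F).
The remaining 2 letters are filled from the other 5 symbols without repetition: 5 × 4 = 20.
Total: 5 × 20 = 100.

100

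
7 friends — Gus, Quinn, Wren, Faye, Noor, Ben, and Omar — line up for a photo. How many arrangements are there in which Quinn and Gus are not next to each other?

3600

There are 7! = 5040 arrangements in all. If Quinn and Gus are adjacent, merging them into one block gives 2·(6)! = 1440 arrangements.
Complementary counting: 5040 − 1440 = 3600.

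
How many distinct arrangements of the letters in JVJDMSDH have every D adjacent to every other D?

2520

Treat the 2 copies of D as a single block. The multiset to arrange is then {DD, H, J, J, M, S, V}, 7 items in all.
That gives (7)!/(2!) = 2520 arrangements.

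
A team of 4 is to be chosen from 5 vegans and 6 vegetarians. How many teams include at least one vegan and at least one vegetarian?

With no constraint there are C(11,4) = 330 possible selections.
Subtract selections that omit an entire group: no vegans → C(6,4) = 15; no vegetarians → C(5,4) = 5.
Both groups omitted at once is impossible, so 330 − 20 = 310.

310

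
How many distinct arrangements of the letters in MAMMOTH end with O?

120

With the last slot taken by O, it remains to arrange the other 6 letters (MAMMTH).
Those 6 letters have M appearing 3 times, giving (6)!/(3!) = 120.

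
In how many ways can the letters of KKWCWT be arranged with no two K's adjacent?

120

There are 6!/(2!·2!) = 180 arrangements of KKWCWT in total.
Arrangements with the K's together: treat KK as one letter, giving (5)!/(2!) = 60.
Hence 180 − 60 = 120.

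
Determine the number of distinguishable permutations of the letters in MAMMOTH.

840

Letter multiplicities in MAMMOTH: A×1, H×1, M×3, O×1, T×1.
So there are 7! / (3!) = 840 distinguishable arrangements.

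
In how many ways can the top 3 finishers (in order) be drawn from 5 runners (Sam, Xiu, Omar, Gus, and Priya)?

This is an ordered selection of 3 from 5: P(5,3).
That gives 5 × 4 × 3 = 60.

60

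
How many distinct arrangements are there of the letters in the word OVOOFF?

OVOOFF has 6 letters with F appearing twice and O appearing 3 times.
Dividing 6! = 720 by 3!·2! = 12 for the repeated letters gives 60.

60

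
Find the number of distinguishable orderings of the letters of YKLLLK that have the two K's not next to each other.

Total arrangements of YKLLLK: 6!/(3!·2!) = 60.
Arrangements with the K's together: treat KK as one letter, giving (5)!/(3!) = 20.
Hence 60 − 20 = 40.

40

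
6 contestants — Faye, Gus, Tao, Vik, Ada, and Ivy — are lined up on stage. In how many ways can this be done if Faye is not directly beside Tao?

480

There are 6! = 720 arrangements in all. If Faye and Tao are adjacent, merging them into one block gives 2·(5)! = 240 arrangements.
So 720 − 240 = 480 arrangements keep them apart.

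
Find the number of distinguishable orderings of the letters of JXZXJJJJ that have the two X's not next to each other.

There are 8!/(5!·2!) = 168 arrangements of JXZXJJJJ in total.
If the two X's are adjacent, glue them into one block, leaving 7 items to arrange: (7)!/(5!) = 42 ways.
Subtracting, 168 − 42 = 126 arrangements keep the X's apart.

126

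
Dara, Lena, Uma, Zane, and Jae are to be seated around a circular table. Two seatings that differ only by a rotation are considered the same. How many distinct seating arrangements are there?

Around a circle, 5 distinct people have 5!/5 = (4)! = 24 rotationally distinct seatings.

24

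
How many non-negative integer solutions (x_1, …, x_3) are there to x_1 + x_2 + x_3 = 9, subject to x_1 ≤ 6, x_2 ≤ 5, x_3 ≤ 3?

Without the upper bounds there are C(11,2) = 55 ways to split 9 among 3 variables.
Subtract solutions that violate a single cap (substitute x_i' = x_i − (cap_i+1)): x_1 ≥ 7 gives C(4,2) = 6; x_2 ≥ 6 gives C(5,2) = 10; x_3 ≥ 4 gives C(7,2) = 21. Together 37.
No two caps can be exceeded simultaneously, so the pair terms are all 0.
By inclusion–exclusion the count is 55 − 37 + 0 = 18.

18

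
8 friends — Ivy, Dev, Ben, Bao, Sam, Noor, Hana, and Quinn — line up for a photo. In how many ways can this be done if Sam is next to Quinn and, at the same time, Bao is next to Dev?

Treat {Sam,Quinn} as one block (2 orders) and {Bao,Dev} as another (2 orders).
That leaves 6 units to arrange: 2 × 2 × 6! = 4 × 720 = 2880.

2880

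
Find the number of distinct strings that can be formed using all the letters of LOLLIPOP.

1680

LOLLIPOP has 8 letters with L appearing 3 times, O appearing twice, and P appearing twice.
Dividing 8! = 40320 by 3!·2!·2! = 24 for the repeated letters gives 1680.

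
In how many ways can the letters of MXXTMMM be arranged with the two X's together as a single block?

30

Treat the 2 copies of X as a single block. The multiset to arrange is then {XX, M, M, M, M, T}, 6 items in all.
That gives (6)!/(4!) = 30 arrangements.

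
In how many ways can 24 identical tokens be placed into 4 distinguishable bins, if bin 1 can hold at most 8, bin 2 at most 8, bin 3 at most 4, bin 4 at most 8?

35

By stars and bars, unrestricted non-negative solutions to x_1+…+x_4 = 24 number C(24+3,3) = 2925.
Subtract solutions that violate a single cap (substitute x_i' = x_i − (cap_i+1)): x_1 ≥ 9 gives C(18,3) = 816; x_2 ≥ 9 gives C(18,3) = 816; x_3 ≥ 5 gives C(22,3) = 1540; x_4 ≥ 9 gives C(18,3) = 816. Together 3988.
Add back pairs where two caps are both exceeded: 84 + 286 + 84 + 286 + 84 + 286 = 1110.
Subtract triples: 4 + 0 + 4 + 4 = 12.
By inclusion–exclusion the count is 2925 − 3988 + 1110 − 12 = 35.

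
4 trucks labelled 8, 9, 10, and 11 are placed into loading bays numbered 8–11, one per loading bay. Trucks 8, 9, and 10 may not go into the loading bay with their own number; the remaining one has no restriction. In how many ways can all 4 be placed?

Let Aᵢ (for i ∈ {8, 9, 10}) be the placements that put truck i in its forbidden loading bay. Any j of these fix j positions, leaving (4−j)! ways to fill the rest, and there are C(3,j) ways to pick which j.
By inclusion–exclusion, the number of valid placements is Σ_{j=0}^{3} (−1)^j C(3,j)·(4−j)!.
Computing: 24 − 18 + 6 − 1 = 11.

11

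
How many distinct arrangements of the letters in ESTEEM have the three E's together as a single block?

Treat the 3 copies of E as a single block. The multiset to arrange is then {EEE, M, S, T}, 4 items in all.
All 4 items are distinct, so there are (4)! = 24 arrangements.

24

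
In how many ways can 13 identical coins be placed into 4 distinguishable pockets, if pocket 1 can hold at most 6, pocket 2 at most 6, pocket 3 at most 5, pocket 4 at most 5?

Without the upper bounds there are C(16,3) = 560 ways to split 13 among 4 pockets.
Subtract solutions that violate a single cap (substitute x_i' = x_i − (cap_i+1)): x_1 ≥ 7 gives C(9,3) = 84; x_2 ≥ 7 gives C(9,3) = 84; x_3 ≥ 6 gives C(10,3) = 120; x_4 ≥ 6 gives C(10,3) = 120. Together 408.
Add back pairs where two caps are both exceeded: 0 + 1 + 1 + 1 + 1 + 4 = 8.
By inclusion–exclusion the count is 560 − 408 + 8 = 160.

160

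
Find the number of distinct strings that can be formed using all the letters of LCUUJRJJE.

30240

LCUUJRJJE has 9 letters with J appearing 3 times and U appearing twice.
Dividing 9! = 362880 by 3!·2! = 12 for the repeated letters gives 30240.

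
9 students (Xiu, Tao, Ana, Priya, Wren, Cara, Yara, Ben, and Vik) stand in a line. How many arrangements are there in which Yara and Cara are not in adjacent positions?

There are 9! = 362880 arrangements in all. If Yara and Cara are adjacent, merging them into one block gives 2·(8)! = 80640 arrangements.
Complementary counting: 362880 − 80640 = 282240.

282240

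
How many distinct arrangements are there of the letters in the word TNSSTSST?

280

The 8 letters of TNSSTSST have repeats: S appearing 4 times and T appearing 3 times.
The number of distinct arrangements is 8!/(4!·3!) = 40320/144 = 280.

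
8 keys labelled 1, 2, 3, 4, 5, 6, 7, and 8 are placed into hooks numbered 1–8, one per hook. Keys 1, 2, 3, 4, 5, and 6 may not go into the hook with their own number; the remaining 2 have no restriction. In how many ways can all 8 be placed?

18806

Let Aᵢ (for 1 ≤ i ≤ 6) be the placements that put key i in its forbidden hook. Any j of these fix j positions, leaving (8−j)! ways to fill the rest, and there are C(6,j) ways to pick which j.
By inclusion–exclusion, the number of valid placements is Σ_{j=0}^{6} (−1)^j C(6,j)·(8−j)!.
Computing: 40320 − 30240 + 10800 − 2400 + 360 − 36 + 2 = 18806.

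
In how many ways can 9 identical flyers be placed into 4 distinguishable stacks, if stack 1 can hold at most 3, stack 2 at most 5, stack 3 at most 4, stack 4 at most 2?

41

Without the upper bounds there are C(12,3) = 220 ways to split 9 among 4 stacks.
Subtract solutions that violate a single cap (substitute x_i' = x_i − (cap_i+1)): x_1 ≥ 4 gives C(8,3) = 56; x_2 ≥ 6 gives C(6,3) = 20; x_3 ≥ 5 gives C(7,3) = 35; x_4 ≥ 3 gives C(9,3) = 84. Together 195.
Add back pairs where two caps are both exceeded: 0 + 1 + 10 + 0 + 1 + 4 = 16.
By inclusion–exclusion the count is 220 − 195 + 16 = 41.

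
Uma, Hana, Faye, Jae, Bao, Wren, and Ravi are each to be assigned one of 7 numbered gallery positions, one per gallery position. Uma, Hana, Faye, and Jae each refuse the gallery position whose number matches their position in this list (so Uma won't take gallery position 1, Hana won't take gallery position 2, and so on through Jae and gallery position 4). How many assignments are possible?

2790

Let Aᵢ (for 1 ≤ i ≤ 4) be the placements that put person i in their forbidden gallery position. Any j of these fix j positions, leaving (7−j)! ways to fill the rest, and there are C(4,j) ways to pick which j.
By inclusion–exclusion, the number of valid placements is Σ_{j=0}^{4} (−1)^j C(4,j)·(7−j)!.
Computing: 5040 − 2880 + 720 − 96 + 6 = 2790.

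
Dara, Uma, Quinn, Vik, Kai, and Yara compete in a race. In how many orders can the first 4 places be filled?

360

There are 6 choices for 1st place, 5 for 2nd, and so on down to 3 for position 4.
That gives 6 × 5 × 4 × 3 = 360.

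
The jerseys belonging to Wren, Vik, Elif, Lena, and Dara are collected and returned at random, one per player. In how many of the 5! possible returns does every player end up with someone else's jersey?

Count assignments avoiding every fixed point. For any j of the 5 players fixed to their old jersey, the other 5−j can be arranged in (5−j)! ways.
By inclusion–exclusion this is Σ_{j=0}^{5} (−1)^j C(5,j)·(5−j)!.
Computing: 120 − 120 + 60 − 20 + 5 − 1 = 44.

44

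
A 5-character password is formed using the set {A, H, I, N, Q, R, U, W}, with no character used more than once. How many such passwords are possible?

Choose and order 5 of the 8 symbols: the first character has 8 options, the next 7, and so on down to 4.
That product is 8 × 7 × 6 × 5 × 4 = 6720.

6720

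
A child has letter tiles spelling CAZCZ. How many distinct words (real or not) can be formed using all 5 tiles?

30

The 5 letters of CAZCZ have repeats: C appearing twice and Z appearing twice.
So there are 5! / (2!·2!) = 30 distinguishable arrangements.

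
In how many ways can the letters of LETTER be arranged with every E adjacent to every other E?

60

Treat the 2 copies of E as a single block. The multiset to arrange is then {EE, L, R, T, T}, 5 items in all.
That gives (5)!/(2!) = 60 arrangements.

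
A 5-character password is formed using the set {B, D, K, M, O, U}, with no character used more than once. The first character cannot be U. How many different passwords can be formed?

600

The first character has 6−1 = 5 choices (anything except U).
The remaining 4 characters are filled from the other 5 symbols without repetition: 5 × 4 × 3 × 2 = 120.
Total: 5 × 120 = 600.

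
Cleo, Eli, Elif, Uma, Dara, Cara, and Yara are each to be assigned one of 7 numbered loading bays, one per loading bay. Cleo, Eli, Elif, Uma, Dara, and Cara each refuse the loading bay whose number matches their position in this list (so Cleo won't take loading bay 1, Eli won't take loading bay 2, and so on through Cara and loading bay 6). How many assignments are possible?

Let Aᵢ (for 1 ≤ i ≤ 6) be the placements that put person i in their forbidden loading bay. Any j of these fix j positions, leaving (7−j)! ways to fill the rest, and there are C(6,j) ways to pick which j.
By inclusion–exclusion, the number of valid placements is Σ_{j=0}^{6} (−1)^j C(6,j)·(7−j)!.
Computing: 5040 − 4320 + 1800 − 480 + 90 − 12 + 1 = 2119.

2119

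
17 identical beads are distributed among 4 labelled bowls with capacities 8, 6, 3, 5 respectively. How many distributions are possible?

By stars and bars, unrestricted non-negative solutions to x_1+…+x_4 = 17 number C(17+3,3) = 1140.
Subtract solutions that violate a single cap (substitute x_i' = x_i − (cap_i+1)): x_1 ≥ 9 gives C(11,3) = 165; x_2 ≥ 7 gives C(13,3) = 286; x_3 ≥ 4 gives C(16,3) = 560; x_4 ≥ 6 gives C(14,3) = 364. Together 1375.
Add back pairs where two caps are both exceeded: 4 + 35 + 10 + 84 + 35 + 120 = 288.
Subtract triples: 0 + 0 + 0 + 1 = 1.
By inclusion–exclusion the count is 1140 − 1375 + 288 − 1 = 52.

52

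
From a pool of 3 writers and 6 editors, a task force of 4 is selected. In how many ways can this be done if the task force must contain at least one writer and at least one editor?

111

Unrestricted: C(9,4) = 126 ways to pick any 4 of the 9.
Subtract selections that omit an entire group: no writers → C(6,4) = 15; no editors → C(3,4) = 0.
Both groups omitted at once is impossible, so 126 − 15 = 111.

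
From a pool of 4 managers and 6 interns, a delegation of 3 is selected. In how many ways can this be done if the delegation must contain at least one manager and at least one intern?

Total 3-person selections from all 10: C(10,3) = 120.
Selections missing a whole group: no managers → C(6,3) = 20; no interns → C(4,3) = 4.
Both groups omitted at once is impossible, so 120 − 24 = 96.

96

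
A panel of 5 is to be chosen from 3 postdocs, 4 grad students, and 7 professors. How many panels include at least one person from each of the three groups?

Total 5-person selections from all 14: C(14,5) = 2002.
Selections missing a whole group: no postdocs → C(11,5) = 462; no grad students → C(10,5) = 252; no professors → C(7,5) = 21.
Add back selections omitting two groups (i.e. drawn from a single group): C(3,5) + C(4,5) + C(7,5) = 21.
By inclusion–exclusion: 2002 − 735 + 21 = 1288.

1288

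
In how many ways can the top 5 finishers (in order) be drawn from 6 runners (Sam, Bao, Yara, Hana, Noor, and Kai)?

There are 6 choices for 1st place, 5 for 2nd, and so on down to 2 for position 5.
That gives 6 × 5 × 4 × 3 × 2 = 720.

720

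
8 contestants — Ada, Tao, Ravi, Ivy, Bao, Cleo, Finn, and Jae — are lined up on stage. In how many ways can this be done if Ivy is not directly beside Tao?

Of the 8! = 40320 arrangements, those with Ivy and Tao adjacent number 2 × 7! = 10080 (treat the pair as a block with 2 internal orders).
So 40320 − 10080 = 30240 arrangements keep them apart.

30240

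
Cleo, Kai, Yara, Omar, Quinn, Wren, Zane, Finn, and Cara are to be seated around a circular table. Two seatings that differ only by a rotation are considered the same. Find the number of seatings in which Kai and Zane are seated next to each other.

10080

Glue Kai and Zane into a block (2 internal orders). Seating 8 units around a circle gives (7)! arrangements.
So 2 × (7)! = 2 × 5040 = 10080.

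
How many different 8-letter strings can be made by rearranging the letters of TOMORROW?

Letter multiplicities in TOMORROW: M×1, O×3, R×2, T×1, W×1.
The number of distinct arrangements is 8!/(3!·2!) = 40320/12 = 3360.

3360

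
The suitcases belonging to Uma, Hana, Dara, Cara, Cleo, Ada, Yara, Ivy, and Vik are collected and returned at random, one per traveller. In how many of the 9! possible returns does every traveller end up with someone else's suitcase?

This is the derangement count D_9: permutations of 9 items with no fixed point.
By inclusion–exclusion this is Σ_{j=0}^{9} (−1)^j C(9,j)·(9−j)!.
Computing: 362880 − 362880 + 181440 − 60480 + 15120 − 3024 + 504 − 72 + 9 − 1 = 133496.

133496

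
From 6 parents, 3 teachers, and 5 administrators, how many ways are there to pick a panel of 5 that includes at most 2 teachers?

1947

Split by how many teachers are chosen (0 through 2).
Sum: C(3,0)·C(11,5) + C(3,1)·C(11,4) + C(3,2)·C(11,3) = 462 + 990 + 495 = 1947.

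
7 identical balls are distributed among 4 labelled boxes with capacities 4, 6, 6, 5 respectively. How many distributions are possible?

Ignoring the caps, the number of non-negative solutions to x_1+…+x_4 = 7 is C(10,3) = 120.
Subtract solutions that violate a single cap (substitute x_i' = x_i − (cap_i+1)): x_1 ≥ 5 gives C(5,3) = 10; x_2 ≥ 7 gives C(3,3) = 1; x_3 ≥ 7 gives C(3,3) = 1; x_4 ≥ 6 gives C(4,3) = 4. Together 16.
No two caps can be exceeded simultaneously, so the pair terms are all 0.
By inclusion–exclusion the count is 120 − 16 + 0 = 104.

104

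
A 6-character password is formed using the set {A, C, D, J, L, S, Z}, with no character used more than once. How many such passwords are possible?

This is a permutation of 6 out of 7: P(7,6) = 7!/1!.
7 × 6 × 5 × 4 × 3 × 2 = 5040.

5040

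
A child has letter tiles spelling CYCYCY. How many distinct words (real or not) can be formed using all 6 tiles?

CYCYCY has 6 letters with C appearing 3 times and Y appearing 3 times.
The number of distinct arrangements is 6!/(3!·3!) = 720/36 = 20.

20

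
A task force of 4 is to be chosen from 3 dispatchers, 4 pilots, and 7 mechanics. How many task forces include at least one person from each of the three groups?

Total 4-person selections from all 14: C(14,4) = 1001.
Selections missing a whole group: no dispatchers → C(11,4) = 330; no pilots → C(10,4) = 210; no mechanics → C(7,4) = 35.
Add back selections omitting two groups (i.e. drawn from a single group): C(3,4) + C(4,4) + C(7,4) = 36.
By inclusion–exclusion: 1001 − 575 + 36 = 462.

462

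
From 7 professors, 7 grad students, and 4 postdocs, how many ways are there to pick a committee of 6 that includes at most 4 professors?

Split by how many professors are chosen (0 through 4).
Sum: C(7,0)·C(11,6) + C(7,1)·C(11,5) + C(7,2)·C(11,4) + C(7,3)·C(11,3) + C(7,4)·C(11,2) = 462 + 3234 + 6930 + 5775 + 1925 = 18326.

18326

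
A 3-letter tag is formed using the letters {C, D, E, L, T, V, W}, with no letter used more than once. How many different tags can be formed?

This is a permutation of 3 out of 7: P(7,3) = 7!/4!.
That product is 7 × 6 × 5 = 210.

210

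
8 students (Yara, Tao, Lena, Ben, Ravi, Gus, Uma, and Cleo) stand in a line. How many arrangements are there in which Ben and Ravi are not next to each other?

Of the 8! = 40320 arrangements, those with Ben and Ravi adjacent number 2 × 7! = 10080 (treat the pair as a block with 2 internal orders).
So 40320 − 10080 = 30240 arrangements keep them apart.

30240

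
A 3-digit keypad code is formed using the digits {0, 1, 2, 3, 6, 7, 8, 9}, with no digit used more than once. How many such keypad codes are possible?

336

Choose and order 3 of the 8 symbols: the first digit has 8 options, the next 7, then 6.
That product is 8 × 7 × 6 = 336.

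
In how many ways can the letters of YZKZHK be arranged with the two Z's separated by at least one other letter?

Total arrangements of YZKZHK: 6!/(2!·2!) = 180.
Arrangements with the Z's together: treat ZZ as one letter, giving (5)!/(2!) = 60.
Hence 180 − 60 = 120.

120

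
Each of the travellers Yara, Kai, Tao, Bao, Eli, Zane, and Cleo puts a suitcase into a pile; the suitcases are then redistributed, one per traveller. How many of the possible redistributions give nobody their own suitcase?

1854

Count assignments avoiding every fixed point. For any j of the 7 travellers fixed to their own suitcase, the other 7−j can be arranged in (7−j)! ways.
By inclusion–exclusion this is Σ_{j=0}^{7} (−1)^j C(7,j)·(7−j)!.
Computing: 5040 − 5040 + 2520 − 840 + 210 − 42 + 7 − 1 = 1854.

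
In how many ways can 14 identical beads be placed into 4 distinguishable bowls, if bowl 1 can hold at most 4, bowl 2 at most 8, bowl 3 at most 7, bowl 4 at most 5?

Ignoring the caps, the number of non-negative solutions to x_1+…+x_4 = 14 is C(17,3) = 680.
Subtract solutions that violate a single cap (substitute x_i' = x_i − (cap_i+1)): x_1 ≥ 5 gives C(12,3) = 220; x_2 ≥ 9 gives C(8,3) = 56; x_3 ≥ 8 gives C(9,3) = 84; x_4 ≥ 6 gives C(11,3) = 165. Together 525.
Add back pairs where two caps are both exceeded: 1 + 4 + 20 + 0 + 0 + 1 = 26.
By inclusion–exclusion the count is 680 − 525 + 26 = 181.

181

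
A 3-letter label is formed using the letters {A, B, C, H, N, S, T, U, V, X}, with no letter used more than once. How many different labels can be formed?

720

This is a permutation of 3 out of 10: P(10,3) = 10!/7!.
10 × 9 × 8 = 720.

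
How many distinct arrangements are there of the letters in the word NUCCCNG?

Letter multiplicities in NUCCCNG: C×3, G×1, N×2, U×1.
The number of distinct arrangements is 7!/(3!·2!) = 5040/12 = 420.

420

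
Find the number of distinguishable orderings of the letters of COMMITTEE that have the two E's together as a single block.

10080

Treat the 2 copies of E as a single block. The multiset to arrange is then {EE, C, I, M, M, O, T, T}, 8 items in all.
That gives (8)!/(2!·2!) = 10080 arrangements.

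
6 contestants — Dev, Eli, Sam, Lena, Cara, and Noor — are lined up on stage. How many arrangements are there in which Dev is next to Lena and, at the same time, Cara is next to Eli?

96

Treat {Dev,Lena} as one block (2 orders) and {Cara,Eli} as another (2 orders).
That leaves 4 units to arrange: 2 × 2 × 4! = 4 × 24 = 96.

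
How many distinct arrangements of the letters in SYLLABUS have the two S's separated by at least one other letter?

There are 8!/(2!·2!) = 10080 arrangements of SYLLABUS in total.
Arrangements with the S's together: treat SS as one letter, giving (7)!/(2!) = 2520.
Hence 10080 − 2520 = 7560.

7560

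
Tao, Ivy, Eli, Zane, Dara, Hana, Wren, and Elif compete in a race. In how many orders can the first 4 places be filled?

1680

There are 8 choices for 1st place, 7 for 2nd, and so on down to 5 for position 4.
That gives 8 × 7 × 6 × 5 = 1680.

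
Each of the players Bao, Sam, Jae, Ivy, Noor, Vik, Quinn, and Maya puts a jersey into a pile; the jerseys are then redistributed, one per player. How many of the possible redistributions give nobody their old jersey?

14833

Count assignments avoiding every fixed point. For any j of the 8 players fixed to their old jersey, the other 8−j can be arranged in (8−j)! ways.
By inclusion–exclusion this is Σ_{j=0}^{8} (−1)^j C(8,j)·(8−j)!.
Computing: 40320 − 40320 + 20160 − 6720 + 1680 − 336 + 56 − 8 + 1 = 14833.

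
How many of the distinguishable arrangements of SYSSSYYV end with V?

35

With the last slot taken by V, it remains to arrange the other 7 letters (SYSSSYY).
Those 7 letters have S appearing 4 times and Y appearing 3 times, giving (7)!/(4!·3!) = 35.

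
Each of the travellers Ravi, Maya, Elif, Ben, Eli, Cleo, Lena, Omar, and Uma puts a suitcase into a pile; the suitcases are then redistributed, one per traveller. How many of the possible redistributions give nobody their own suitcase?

Let Aᵢ be the assignments in which traveller i gets their own suitcase. We want the size of the complement of A₁∪…∪A_9.
By inclusion–exclusion this is Σ_{j=0}^{9} (−1)^j C(9,j)·(9−j)!.
Computing: 362880 − 362880 + 181440 − 60480 + 15120 − 3024 + 504 − 72 + 9 − 1 = 133496.

133496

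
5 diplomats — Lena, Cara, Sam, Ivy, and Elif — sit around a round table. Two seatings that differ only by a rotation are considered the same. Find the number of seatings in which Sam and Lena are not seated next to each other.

All circular seatings of 5 people number (4)! = 24.
Those with Sam next to Lena: fuse the pair into one unit and seat 4 units around a circle — 2·(3)! = 12.
Subtracting, 24 − 12 = 12.

12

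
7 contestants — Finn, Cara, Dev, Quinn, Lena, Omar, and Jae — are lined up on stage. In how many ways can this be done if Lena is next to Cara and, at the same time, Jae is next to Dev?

480

Treat {Lena,Cara} as one block (2 orders) and {Jae,Dev} as another (2 orders).
That leaves 5 units to arrange: 2 × 2 × 5! = 4 × 120 = 480.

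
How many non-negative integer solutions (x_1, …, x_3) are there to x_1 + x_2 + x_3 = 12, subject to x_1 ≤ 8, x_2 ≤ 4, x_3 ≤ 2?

Without the upper bounds there are C(14,2) = 91 ways to split 12 among 3 variables.
Subtract solutions that violate a single cap (substitute x_i' = x_i − (cap_i+1)): x_1 ≥ 9 gives C(5,2) = 10; x_2 ≥ 5 gives C(9,2) = 36; x_3 ≥ 3 gives C(11,2) = 55. Together 101.
Add back pairs where two caps are both exceeded: 0 + 1 + 15 = 16.
By inclusion–exclusion the count is 91 − 101 + 16 = 6.

6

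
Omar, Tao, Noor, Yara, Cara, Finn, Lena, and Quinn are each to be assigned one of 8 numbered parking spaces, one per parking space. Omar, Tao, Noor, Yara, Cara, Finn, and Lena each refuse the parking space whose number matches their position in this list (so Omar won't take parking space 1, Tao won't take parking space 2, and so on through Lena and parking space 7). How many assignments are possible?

16687

Let Aᵢ (for 1 ≤ i ≤ 7) be the placements that put person i in their forbidden parking space. Any j of these fix j positions, leaving (8−j)! ways to fill the rest, and there are C(7,j) ways to pick which j.
By inclusion–exclusion, the number of valid placements is Σ_{j=0}^{7} (−1)^j C(7,j)·(8−j)!.
Computing: 40320 − 35280 + 15120 − 4200 + 840 − 126 + 14 − 1 = 16687.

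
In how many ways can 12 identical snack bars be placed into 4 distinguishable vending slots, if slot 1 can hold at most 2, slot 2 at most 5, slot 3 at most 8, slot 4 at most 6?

106

Ignoring the caps, the number of non-negative solutions to x_1+…+x_4 = 12 is C(15,3) = 455.
Subtract solutions that violate a single cap (substitute x_i' = x_i − (cap_i+1)): x_1 ≥ 3 gives C(12,3) = 220; x_2 ≥ 6 gives C(9,3) = 84; x_3 ≥ 9 gives C(6,3) = 20; x_4 ≥ 7 gives C(8,3) = 56. Together 380.
Add back pairs where two caps are both exceeded: 20 + 1 + 10 + 0 + 0 + 0 = 31.
By inclusion–exclusion the count is 455 − 380 + 31 = 106.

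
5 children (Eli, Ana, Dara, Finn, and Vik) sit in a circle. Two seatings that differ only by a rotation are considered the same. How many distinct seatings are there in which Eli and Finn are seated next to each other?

Treat {Eli, Finn} as one unit (2 internal orders) and seat the resulting 4 units around the table: (3)! circular arrangements.
So 2 × (3)! = 2 × 6 = 12.

12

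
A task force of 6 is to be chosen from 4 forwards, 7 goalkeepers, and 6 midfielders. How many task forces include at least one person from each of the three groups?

9996

Total 6-person selections from all 17: C(17,6) = 12376.
Subtract selections that omit an entire group: no forwards → C(13,6) = 1716; no goalkeepers → C(10,6) = 210; no midfielders → C(11,6) = 462.
Add back selections omitting two groups (i.e. drawn from a single group): C(4,6) + C(7,6) + C(6,6) = 8.
By inclusion–exclusion: 12376 − 2388 + 8 = 9996.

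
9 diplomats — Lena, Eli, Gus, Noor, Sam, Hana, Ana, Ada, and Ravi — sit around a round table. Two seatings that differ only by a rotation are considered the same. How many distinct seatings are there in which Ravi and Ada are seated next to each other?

10080

Glue Ravi and Ada into a block (2 internal orders). Seating 8 units around a circle gives (7)! arrangements.
So 2 × (7)! = 2 × 5040 = 10080.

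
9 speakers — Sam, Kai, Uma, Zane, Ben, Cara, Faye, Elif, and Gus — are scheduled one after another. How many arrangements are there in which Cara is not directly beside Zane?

282240

Of the 9! = 362880 arrangements, those with Cara and Zane adjacent number 2 × 8! = 80640 (treat the pair as a block with 2 internal orders).
So 362880 − 80640 = 282240 arrangements keep them apart.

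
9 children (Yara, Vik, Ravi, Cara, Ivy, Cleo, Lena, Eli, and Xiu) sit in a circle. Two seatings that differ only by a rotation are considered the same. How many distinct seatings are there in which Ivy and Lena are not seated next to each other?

All circular seatings of 9 people number (8)! = 40320.
Those with Ivy next to Lena: fuse the pair into one unit and seat 8 units around a circle — 2·(7)! = 10080.
Subtracting, 40320 − 10080 = 30240.

30240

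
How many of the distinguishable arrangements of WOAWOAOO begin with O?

Fix O in the first position and arrange the remaining 7 letters.
Those 7 letters have A appearing twice, O appearing 3 times, and W appearing twice, giving (7)!/(3!·2!·2!) = 210.

210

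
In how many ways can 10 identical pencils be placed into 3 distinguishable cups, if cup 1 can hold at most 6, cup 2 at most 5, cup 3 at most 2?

9

By stars and bars, unrestricted non-negative solutions to x_1+…+x_3 = 10 number C(10+2,2) = 66.
Subtract solutions that violate a single cap (substitute x_i' = x_i − (cap_i+1)): x_1 ≥ 7 gives C(5,2) = 10; x_2 ≥ 6 gives C(6,2) = 15; x_3 ≥ 3 gives C(9,2) = 36. Together 61.
Add back pairs where two caps are both exceeded: 0 + 1 + 3 = 4.
By inclusion–exclusion the count is 66 − 61 + 4 = 9.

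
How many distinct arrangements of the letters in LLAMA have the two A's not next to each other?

There are 5!/(2!·2!) = 30 arrangements of LLAMA in total.
If the two A's are adjacent, glue them into one block, leaving 4 items to arrange: (4)!/(2!) = 12 ways.
Subtracting, 30 − 12 = 18 arrangements keep the A's apart.

18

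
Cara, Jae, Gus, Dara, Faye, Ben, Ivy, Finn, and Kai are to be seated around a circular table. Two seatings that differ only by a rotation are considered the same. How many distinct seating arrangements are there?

40320

Seat Cara anywhere (absorbing the rotational symmetry), then permute the other 8: (8)! = 40320.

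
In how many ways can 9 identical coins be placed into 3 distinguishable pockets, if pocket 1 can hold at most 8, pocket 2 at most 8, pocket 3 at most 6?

47

Without the upper bounds there are C(11,2) = 55 ways to split 9 among 3 pockets.
Subtract solutions that violate a single cap (substitute x_i' = x_i − (cap_i+1)): x_1 ≥ 9 gives C(2,2) = 1; x_2 ≥ 9 gives C(2,2) = 1; x_3 ≥ 7 gives C(4,2) = 6. Together 8.
No two caps can be exceeded simultaneously, so the pair terms are all 0.
By inclusion–exclusion the count is 55 − 8 + 0 = 47.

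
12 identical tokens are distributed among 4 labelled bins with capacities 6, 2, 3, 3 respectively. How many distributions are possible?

Without the upper bounds there are C(15,3) = 455 ways to split 12 among 4 bins.
Subtract solutions that violate a single cap (substitute x_i' = x_i − (cap_i+1)): x_1 ≥ 7 gives C(8,3) = 56; x_2 ≥ 3 gives C(12,3) = 220; x_3 ≥ 4 gives C(11,3) = 165; x_4 ≥ 4 gives C(11,3) = 165. Together 606.
Add back pairs where two caps are both exceeded: 10 + 4 + 4 + 56 + 56 + 35 = 165.
Subtract triples: 0 + 0 + 0 + 4 = 4.
By inclusion–exclusion the count is 455 − 606 + 165 − 4 = 10.

10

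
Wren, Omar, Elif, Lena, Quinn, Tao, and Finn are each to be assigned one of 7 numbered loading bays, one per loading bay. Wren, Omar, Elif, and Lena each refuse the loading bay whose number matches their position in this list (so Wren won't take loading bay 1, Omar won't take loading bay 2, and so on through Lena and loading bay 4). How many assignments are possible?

2790

Let Aᵢ (for 1 ≤ i ≤ 4) be the placements that put person i in their forbidden loading bay. Any j of these fix j positions, leaving (7−j)! ways to fill the rest, and there are C(4,j) ways to pick which j.
By inclusion–exclusion, the number of valid placements is Σ_{j=0}^{4} (−1)^j C(4,j)·(7−j)!.
Computing: 5040 − 2880 + 720 − 96 + 6 = 2790.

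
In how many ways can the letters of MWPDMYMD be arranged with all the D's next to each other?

Treat the 2 copies of D as a single block. The multiset to arrange is then {DD, M, M, M, P, W, Y}, 7 items in all.
That gives (7)!/(3!) = 840 arrangements.

840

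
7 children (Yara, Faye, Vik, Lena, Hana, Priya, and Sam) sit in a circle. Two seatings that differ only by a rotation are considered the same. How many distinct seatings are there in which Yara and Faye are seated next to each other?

Treat {Yara, Faye} as one unit (2 internal orders) and seat the resulting 6 units around the table: (5)! circular arrangements.
So 2 × (5)! = 2 × 120 = 240.

240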